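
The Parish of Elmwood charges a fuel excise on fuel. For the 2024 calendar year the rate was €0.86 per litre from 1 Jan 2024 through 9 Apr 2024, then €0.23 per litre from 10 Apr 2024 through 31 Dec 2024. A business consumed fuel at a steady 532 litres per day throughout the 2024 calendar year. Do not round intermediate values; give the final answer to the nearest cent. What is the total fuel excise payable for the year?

€78,299.76

1 Jan – 9 Apr 2024: 100 days × 532 litres/day = 53,200 litres at €0.86/litre → €45,752.00
10 Apr – 31 Dec 2024: 266 days × 532 litres/day = 141,512 litres at €0.23/litre → €32,547.76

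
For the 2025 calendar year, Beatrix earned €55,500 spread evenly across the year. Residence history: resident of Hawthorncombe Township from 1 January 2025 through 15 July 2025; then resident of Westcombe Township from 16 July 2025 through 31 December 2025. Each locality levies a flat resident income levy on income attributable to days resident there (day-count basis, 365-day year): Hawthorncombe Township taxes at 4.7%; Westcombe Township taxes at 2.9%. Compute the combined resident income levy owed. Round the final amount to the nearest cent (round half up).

Hawthorncombe Township, 1 January – 15 July 2025: 196 days → €55,500 × 4.7% × 196/365 = €1,400.7288
Westcombe Township, 16 July – 31 December 2025: 169 days → €55,500 × 2.9% × 169/365 = €745.2205
Total = €2,145.9493

€2,145.95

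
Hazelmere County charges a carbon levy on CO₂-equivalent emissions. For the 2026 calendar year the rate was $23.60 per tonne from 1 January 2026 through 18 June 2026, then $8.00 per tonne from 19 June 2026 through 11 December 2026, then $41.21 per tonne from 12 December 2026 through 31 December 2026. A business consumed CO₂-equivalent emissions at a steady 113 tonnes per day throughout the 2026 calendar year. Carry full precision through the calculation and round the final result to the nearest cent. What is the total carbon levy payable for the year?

1 January – 18 June 2026: 169 days × 113 tonnes/day = 19,097 tonnes at $23.60/tonne → $450,689.20
19 June – 11 December 2026: 176 days × 113 tonnes/day = 19,888 tonnes at $8.00/tonne → $159,104.00
12 December – 31 December 2026: 20 days × 113 tonnes/day = 2,260 tonnes at $41.21/tonne → $93,134.60

$702,927.80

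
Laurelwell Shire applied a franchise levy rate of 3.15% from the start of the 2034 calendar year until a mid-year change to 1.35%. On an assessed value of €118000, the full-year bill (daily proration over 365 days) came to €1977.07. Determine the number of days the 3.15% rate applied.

66 days

Let d = days at the first rate; then 365 − d days at the second rate.
€118000 × [3.15%·d + 1.35%·(365−d)] / 365 = €1977.07
Solving gives d = 66, so the new rate took effect on 8 Mar 2034.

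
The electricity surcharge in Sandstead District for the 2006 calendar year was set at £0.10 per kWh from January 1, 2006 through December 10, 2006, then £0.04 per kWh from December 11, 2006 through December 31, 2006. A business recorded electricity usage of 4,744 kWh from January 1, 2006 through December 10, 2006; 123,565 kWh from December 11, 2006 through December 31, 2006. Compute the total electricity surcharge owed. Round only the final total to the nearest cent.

January 1 – December 10, 2006: 4,744 kWh at £0.10/kWh → £474.40
December 11 – December 31, 2006: 123,565 kWh at £0.04/kWh → £4,942.60

£5,417.00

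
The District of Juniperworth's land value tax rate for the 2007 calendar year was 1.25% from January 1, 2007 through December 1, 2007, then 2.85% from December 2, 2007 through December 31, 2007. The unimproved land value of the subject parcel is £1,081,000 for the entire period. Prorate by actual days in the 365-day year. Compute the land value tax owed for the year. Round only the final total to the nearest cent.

January 1 – December 1, 2007: 335 days at 1.25% → £1,081,000 × 1.25% × 335/365 = £12,401.8836
December 2 – December 31, 2007: 30 days at 2.85% → £1,081,000 × 2.85% × 30/365 = £2,532.2055
Total = £14,934.0890

£14,934.09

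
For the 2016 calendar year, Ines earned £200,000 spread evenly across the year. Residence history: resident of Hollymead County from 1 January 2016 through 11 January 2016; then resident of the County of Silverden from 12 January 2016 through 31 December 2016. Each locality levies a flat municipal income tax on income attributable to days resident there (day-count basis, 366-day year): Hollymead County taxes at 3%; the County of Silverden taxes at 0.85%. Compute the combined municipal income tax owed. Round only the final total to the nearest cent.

£1,829.23

Hollymead County, 1 January – 11 January 2016: 11 days → £200,000 × 3% × 11/366 = £180.3279
The County of Silverden, 12 January – 31 December 2016: 355 days → £200,000 × 0.85% × 355/366 = £1,648.9071
Total = £1,829.2350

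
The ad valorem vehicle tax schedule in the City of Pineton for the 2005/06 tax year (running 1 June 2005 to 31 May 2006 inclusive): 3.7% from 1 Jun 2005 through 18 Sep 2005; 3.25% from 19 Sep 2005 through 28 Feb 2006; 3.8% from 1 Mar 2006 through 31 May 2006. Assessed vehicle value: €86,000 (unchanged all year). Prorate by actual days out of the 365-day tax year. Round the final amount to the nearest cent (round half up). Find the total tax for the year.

€3,030.85

1 Jun – 18 Sep 2005: 110 days at 3.7% → €86,000 × 3.7% × 110/365 = €958.9589
19 Sep 2005 – 28 Feb 2006: 163 days at 3.25% → €86,000 × 3.25% × 163/365 = €1,248.1781
1 Mar – 31 May 2006: 92 days at 3.8% → €86,000 × 3.8% × 92/365 = €823.7151
Total = €3,030.8521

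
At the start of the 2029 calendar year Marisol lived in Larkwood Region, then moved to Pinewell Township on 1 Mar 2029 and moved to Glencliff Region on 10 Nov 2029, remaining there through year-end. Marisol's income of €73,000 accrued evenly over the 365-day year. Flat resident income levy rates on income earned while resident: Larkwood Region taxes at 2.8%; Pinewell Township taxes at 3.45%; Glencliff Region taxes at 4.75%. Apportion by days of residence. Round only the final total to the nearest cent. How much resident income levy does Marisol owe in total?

Larkwood Region, 1 Jan – 28 Feb 2029: 59 days → €73,000 × 2.8% × 59/365 = €330.4000
Pinewell Township, 1 Mar – 9 Nov 2029: 254 days → €73,000 × 3.45% × 254/365 = €1,752.6000
Glencliff Region, 10 Nov – 31 Dec 2029: 52 days → €73,000 × 4.75% × 52/365 = €494.0000
Total = €2,577.0000

€2,577.00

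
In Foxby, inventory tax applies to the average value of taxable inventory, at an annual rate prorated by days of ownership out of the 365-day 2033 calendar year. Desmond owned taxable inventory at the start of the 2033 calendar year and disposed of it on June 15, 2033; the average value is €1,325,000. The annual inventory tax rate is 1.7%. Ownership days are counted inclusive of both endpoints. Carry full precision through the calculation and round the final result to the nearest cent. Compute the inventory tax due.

Days held (January 1 – June 15, 2033): 166 out of 365
Tax = €1,325,000 × 1.7% × 166/365 = €10,244.2466

€10,244.25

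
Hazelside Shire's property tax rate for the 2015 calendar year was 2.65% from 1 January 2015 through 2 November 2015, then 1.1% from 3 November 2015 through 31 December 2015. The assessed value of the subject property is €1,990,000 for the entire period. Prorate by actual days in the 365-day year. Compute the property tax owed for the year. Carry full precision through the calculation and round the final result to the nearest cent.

€47,749.10

1 January – 2 November 2015: 306 days at 2.65% → €1,990,000 × 2.65% × 306/365 = €44,210.7123
3 November – 31 December 2015: 59 days at 1.1% → €1,990,000 × 1.1% × 59/365 = €3,538.3836
Total = €47,749.0959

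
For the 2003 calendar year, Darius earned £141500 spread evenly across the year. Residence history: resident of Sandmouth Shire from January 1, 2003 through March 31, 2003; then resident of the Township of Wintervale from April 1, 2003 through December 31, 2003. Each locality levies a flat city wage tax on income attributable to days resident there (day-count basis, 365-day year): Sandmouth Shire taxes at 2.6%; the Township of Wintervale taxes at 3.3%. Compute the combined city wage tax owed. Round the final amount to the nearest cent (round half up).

£4425.27

Sandmouth Shire, January 1 – March 31, 2003: 90 days → £141500 × 2.6% × 90/365 = £907.1507
The Township of Wintervale, April 1 – December 31, 2003: 275 days → £141500 × 3.3% × 275/365 = £3518.1164
Total = £4425.2671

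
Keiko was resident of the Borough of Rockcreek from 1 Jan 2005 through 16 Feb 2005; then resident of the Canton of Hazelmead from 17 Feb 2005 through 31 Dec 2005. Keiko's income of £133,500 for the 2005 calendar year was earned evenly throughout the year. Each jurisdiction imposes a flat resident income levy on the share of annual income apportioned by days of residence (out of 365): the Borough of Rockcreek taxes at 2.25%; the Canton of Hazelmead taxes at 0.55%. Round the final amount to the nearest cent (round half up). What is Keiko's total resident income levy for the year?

£1,026.49

The Borough of Rockcreek, 1 Jan – 16 Feb 2005: 47 days → £133,500 × 2.25% × 47/365 = £386.7842
The Canton of Hazelmead, 17 Feb – 31 Dec 2005: 318 days → £133,500 × 0.55% × 318/365 = £639.7027
Total = £1,026.4870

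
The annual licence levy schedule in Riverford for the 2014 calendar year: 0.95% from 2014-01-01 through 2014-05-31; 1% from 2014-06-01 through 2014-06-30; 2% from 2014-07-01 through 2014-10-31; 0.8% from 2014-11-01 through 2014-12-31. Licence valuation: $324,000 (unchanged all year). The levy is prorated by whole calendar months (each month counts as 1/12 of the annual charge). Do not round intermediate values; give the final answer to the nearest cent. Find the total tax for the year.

2014-01-01 to 2014-05-31: 5 months at 0.95% → $324,000 × 0.95% × 5/12 = $1,282.5000
2014-06-01 to 2014-06-30: 1 month at 1% → $324,000 × 1% × 1/12 = $270.0000
2014-07-01 to 2014-10-31: 4 months at 2% → $324,000 × 2% × 4/12 = $2,160.0000
2014-11-01 to 2014-12-31: 2 months at 0.8% → $324,000 × 0.8% × 2/12 = $432.0000
Total = $4,144.5000

$4,144.50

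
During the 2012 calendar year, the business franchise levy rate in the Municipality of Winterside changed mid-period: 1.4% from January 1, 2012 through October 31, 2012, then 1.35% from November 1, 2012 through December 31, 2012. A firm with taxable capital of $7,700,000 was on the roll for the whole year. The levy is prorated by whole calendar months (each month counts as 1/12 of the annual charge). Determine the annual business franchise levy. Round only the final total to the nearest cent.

January 1 – October 31, 2012: 10 months at 1.4% → $7,700,000 × 1.4% × 10/12 = $89,833.3333
November 1 – December 31, 2012: 2 months at 1.35% → $7,700,000 × 1.35% × 2/12 = $17,325.0000
Total = $107,158.3333

$107,158.33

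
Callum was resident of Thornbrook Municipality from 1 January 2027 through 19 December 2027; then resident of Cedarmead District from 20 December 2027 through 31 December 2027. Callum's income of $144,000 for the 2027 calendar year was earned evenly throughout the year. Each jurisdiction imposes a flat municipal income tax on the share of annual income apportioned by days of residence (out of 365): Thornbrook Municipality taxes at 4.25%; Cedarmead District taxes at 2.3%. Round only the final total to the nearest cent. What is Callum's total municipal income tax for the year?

$6,027.68

Thornbrook Municipality, 1 January – 19 December 2027: 353 days → $144,000 × 4.25% × 353/365 = $5,918.7945
Cedarmead District, 20 December – 31 December 2027: 12 days → $144,000 × 2.3% × 12/365 = $108.8877
Total = $6,027.6822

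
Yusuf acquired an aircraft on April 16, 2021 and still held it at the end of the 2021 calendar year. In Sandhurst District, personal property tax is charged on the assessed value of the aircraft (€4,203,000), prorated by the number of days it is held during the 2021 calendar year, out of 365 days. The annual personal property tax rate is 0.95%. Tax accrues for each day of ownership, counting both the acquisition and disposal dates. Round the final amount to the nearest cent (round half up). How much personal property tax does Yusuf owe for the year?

€28,442.22

Days held (April 16 – December 31, 2021): 260 out of 365
Tax = €4,203,000 × 0.95% × 260/365 = €28,442.2192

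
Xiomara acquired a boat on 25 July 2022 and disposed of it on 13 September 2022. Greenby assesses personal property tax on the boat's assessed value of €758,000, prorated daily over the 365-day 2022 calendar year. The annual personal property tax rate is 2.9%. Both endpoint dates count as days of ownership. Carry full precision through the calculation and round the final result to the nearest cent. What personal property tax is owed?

€3,071.46

Days held (25 July – 13 September 2022): 51 out of 365
Tax = €758,000 × 2.9% × 51/365 = €3,071.4575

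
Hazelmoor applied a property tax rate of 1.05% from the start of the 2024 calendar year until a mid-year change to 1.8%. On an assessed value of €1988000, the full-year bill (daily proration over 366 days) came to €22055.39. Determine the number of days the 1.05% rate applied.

337 days

Let d = days at the first rate; then 366 − d days at the second rate.
€1988000 × [1.05%·d + 1.8%·(366−d)] / 366 = €22055.39
Solving gives d = 337, so the new rate took effect on 3 December 2024.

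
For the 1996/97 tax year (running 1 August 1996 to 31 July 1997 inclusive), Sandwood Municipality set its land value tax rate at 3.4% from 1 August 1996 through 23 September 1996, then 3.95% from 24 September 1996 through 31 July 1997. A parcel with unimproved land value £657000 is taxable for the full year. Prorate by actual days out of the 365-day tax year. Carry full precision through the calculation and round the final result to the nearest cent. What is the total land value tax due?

1 August – 23 September 1996: 54 days at 3.4% → £657000 × 3.4% × 54/365 = £3304.8000
24 September 1996 – 31 July 1997: 311 days at 3.95% → £657000 × 3.95% × 311/365 = £22112.1000
Total = £25416.9000

£25416.90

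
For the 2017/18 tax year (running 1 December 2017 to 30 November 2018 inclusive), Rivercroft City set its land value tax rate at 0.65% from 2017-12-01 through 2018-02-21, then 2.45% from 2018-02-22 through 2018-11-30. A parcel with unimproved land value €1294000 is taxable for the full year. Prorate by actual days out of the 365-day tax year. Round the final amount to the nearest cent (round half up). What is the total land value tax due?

€26406.46

2017-12-01 to 2018-02-21: 83 days at 0.65% → €1294000 × 0.65% × 83/365 = €1912.6384
2018-02-22 to 2018-11-30: 282 days at 2.45% → €1294000 × 2.45% × 282/365 = €24493.8247
Total = €26406.4630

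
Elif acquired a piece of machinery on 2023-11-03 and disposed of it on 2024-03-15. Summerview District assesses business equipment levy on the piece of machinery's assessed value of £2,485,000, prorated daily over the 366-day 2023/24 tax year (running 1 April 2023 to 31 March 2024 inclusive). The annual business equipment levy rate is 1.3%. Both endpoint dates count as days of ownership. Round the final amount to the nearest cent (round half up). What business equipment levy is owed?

Days held (2023-11-03 to 2024-03-15): 134 out of 366
Tax = £2,485,000 × 1.3% × 134/366 = £11,827.5137

£11,827.51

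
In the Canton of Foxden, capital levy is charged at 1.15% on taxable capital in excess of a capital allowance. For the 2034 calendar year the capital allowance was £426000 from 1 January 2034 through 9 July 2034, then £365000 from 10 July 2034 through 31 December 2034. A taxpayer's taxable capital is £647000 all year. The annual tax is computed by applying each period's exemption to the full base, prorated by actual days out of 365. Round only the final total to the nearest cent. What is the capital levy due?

1 January – 9 July 2034: 190 days, exemption £426000 → (£647000 − £426000) × 1.15% × 190/365 = £1322.9726
10 July – 31 December 2034: 175 days, exemption £365000 → (£647000 − £365000) × 1.15% × 175/365 = £1554.8630
Total = £2877.8356

£2877.84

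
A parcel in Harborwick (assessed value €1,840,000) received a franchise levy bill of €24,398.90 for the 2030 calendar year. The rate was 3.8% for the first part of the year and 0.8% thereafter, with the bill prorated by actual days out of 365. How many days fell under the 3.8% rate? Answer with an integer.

Let d = days at the first rate; then 365 − d days at the second rate.
€1,840,000 × [3.8%·d + 0.8%·(365−d)] / 365 = €24,398.90
Solving gives d = 64, so the new rate took effect on 6 Mar 2030.

64 days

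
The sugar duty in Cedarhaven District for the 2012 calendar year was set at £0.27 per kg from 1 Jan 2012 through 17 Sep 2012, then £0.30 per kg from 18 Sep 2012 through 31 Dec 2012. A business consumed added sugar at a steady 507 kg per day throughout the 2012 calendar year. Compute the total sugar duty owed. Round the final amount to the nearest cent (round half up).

1 Jan – 17 Sep 2012: 261 days × 507 kg/day = 132,327 kg at £0.27/kg → £35,728.29
18 Sep – 31 Dec 2012: 105 days × 507 kg/day = 53,235 kg at £0.30/kg → £15,970.50

£51,698.79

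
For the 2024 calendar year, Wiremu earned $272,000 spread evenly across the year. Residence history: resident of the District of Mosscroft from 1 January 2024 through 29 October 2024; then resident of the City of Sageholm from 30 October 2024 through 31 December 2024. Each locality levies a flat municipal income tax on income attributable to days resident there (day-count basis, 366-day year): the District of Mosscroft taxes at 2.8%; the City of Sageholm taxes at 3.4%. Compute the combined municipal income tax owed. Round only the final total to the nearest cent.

The District of Mosscroft, 1 January – 29 October 2024: 303 days → $272,000 × 2.8% × 303/366 = $6,305.0492
The City of Sageholm, 30 October – 31 December 2024: 63 days → $272,000 × 3.4% × 63/366 = $1,591.8689
Total = $7,896.9180

$7,896.92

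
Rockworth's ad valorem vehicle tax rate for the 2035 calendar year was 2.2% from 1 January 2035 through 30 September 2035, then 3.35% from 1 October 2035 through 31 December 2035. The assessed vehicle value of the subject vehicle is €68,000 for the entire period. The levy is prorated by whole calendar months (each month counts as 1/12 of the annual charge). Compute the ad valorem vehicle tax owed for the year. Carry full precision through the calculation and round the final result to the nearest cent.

€1,691.50

1 January – 30 September 2035: 9 months at 2.2% → €68,000 × 2.2% × 9/12 = €1,122.0000
1 October – 31 December 2035: 3 months at 3.35% → €68,000 × 3.35% × 3/12 = €569.5000
Total = €1,691.5000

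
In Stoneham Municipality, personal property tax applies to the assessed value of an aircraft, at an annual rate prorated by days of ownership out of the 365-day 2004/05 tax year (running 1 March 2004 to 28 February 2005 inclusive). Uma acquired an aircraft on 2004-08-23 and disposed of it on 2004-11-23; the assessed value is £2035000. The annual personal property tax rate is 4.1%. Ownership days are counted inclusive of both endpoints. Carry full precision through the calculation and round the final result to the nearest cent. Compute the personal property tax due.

Days held (2004-08-23 to 2004-11-23): 93 out of 365
Tax = £2035000 × 4.1% × 93/365 = £21258.7808

£21258.78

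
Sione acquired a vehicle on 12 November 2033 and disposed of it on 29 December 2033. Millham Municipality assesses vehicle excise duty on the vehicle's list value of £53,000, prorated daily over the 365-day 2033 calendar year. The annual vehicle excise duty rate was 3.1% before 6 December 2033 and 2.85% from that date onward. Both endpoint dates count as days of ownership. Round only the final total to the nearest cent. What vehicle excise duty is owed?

£207.35

12 November – 5 December 2033: 24 days at 3.1% → £53,000 × 3.1% × 24/365 = £108.0329
6 December – 29 December 2033: 24 days at 2.85% → £53,000 × 2.85% × 24/365 = £99.3205
Total = £207.3534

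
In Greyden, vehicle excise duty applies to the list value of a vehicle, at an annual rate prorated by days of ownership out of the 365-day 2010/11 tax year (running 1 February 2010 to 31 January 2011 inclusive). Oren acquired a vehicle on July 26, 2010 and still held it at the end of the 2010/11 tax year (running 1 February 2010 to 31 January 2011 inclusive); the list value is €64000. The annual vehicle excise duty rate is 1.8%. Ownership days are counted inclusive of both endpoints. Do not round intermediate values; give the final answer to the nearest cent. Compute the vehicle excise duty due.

€599.67

Days held (July 26, 2010 – January 31, 2011): 190 out of 365
Tax = €64000 × 1.8% × 190/365 = €599.6712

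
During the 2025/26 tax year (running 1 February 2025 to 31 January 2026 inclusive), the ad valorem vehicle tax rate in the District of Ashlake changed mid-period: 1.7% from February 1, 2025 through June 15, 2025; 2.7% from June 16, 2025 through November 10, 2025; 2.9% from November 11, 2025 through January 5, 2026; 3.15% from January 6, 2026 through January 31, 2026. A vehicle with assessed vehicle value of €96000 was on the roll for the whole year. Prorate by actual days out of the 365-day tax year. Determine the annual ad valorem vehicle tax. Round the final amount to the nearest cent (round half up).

February 1 – June 15, 2025: 135 days at 1.7% → €96000 × 1.7% × 135/365 = €603.6164
June 16 – November 10, 2025: 148 days at 2.7% → €96000 × 2.7% × 148/365 = €1051.0027
November 11, 2025 – January 5, 2026: 56 days at 2.9% → €96000 × 2.9% × 56/365 = €427.1342
January 6 – January 31, 2026: 26 days at 3.15% → €96000 × 3.15% × 26/365 = €215.4082
Total = €2297.1616

€2297.16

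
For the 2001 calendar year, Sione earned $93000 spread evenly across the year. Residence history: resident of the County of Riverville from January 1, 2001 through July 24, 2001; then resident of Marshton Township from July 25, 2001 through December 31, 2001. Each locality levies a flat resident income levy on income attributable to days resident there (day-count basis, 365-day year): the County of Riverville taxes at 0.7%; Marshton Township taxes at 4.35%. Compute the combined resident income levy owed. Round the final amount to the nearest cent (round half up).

The County of Riverville, January 1 – July 24, 2001: 205 days → $93000 × 0.7% × 205/365 = $365.6301
Marshton Township, July 25 – December 31, 2001: 160 days → $93000 × 4.35% × 160/365 = $1773.3699
Total = $2139.0000

$2139.00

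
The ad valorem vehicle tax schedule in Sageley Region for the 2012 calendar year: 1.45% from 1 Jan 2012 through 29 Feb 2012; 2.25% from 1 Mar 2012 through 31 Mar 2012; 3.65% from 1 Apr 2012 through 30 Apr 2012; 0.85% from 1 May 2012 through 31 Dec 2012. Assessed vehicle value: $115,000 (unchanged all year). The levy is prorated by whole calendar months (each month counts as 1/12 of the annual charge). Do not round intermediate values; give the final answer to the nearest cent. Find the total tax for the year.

$1,495.00

1 Jan – 29 Feb 2012: 2 months at 1.45% → $115,000 × 1.45% × 2/12 = $277.9167
1 Mar – 31 Mar 2012: 1 month at 2.25% → $115,000 × 2.25% × 1/12 = $215.6250
1 Apr – 30 Apr 2012: 1 month at 3.65% → $115,000 × 3.65% × 1/12 = $349.7917
1 May – 31 Dec 2012: 8 months at 0.85% → $115,000 × 0.85% × 8/12 = $651.6667
Total = $1,495.0000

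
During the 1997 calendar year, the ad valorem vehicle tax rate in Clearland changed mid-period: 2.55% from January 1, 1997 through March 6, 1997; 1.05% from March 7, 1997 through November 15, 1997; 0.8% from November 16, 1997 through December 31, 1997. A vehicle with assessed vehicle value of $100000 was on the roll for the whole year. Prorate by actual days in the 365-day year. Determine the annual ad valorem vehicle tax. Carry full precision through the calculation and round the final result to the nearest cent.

January 1 – March 6, 1997: 65 days at 2.55% → $100000 × 2.55% × 65/365 = $454.1096
March 7 – November 15, 1997: 254 days at 1.05% → $100000 × 1.05% × 254/365 = $730.6849
November 16 – December 31, 1997: 46 days at 0.8% → $100000 × 0.8% × 46/365 = $100.8219
Total = $1285.6164

$1285.62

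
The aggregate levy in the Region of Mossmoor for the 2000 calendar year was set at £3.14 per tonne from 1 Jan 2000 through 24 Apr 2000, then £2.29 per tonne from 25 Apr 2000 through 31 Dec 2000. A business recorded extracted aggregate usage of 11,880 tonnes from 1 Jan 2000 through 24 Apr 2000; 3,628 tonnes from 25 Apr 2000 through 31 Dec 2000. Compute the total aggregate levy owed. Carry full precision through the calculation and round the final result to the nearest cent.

£45,611.32

1 Jan – 24 Apr 2000: 11,880 tonnes at £3.14/tonne → £37,303.20
25 Apr – 31 Dec 2000: 3,628 tonnes at £2.29/tonne → £8,308.12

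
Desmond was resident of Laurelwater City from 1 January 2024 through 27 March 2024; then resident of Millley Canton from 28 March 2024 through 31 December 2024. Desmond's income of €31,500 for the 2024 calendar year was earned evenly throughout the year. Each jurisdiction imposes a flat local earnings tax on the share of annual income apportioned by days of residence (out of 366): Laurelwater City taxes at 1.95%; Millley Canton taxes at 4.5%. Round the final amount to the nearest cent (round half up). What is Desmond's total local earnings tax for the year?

€1,226.56

Laurelwater City, 1 January – 27 March 2024: 87 days → €31,500 × 1.95% × 87/366 = €146.0102
Millley Canton, 28 March – 31 December 2024: 279 days → €31,500 × 4.5% × 279/366 = €1,080.5533
Total = €1,226.5635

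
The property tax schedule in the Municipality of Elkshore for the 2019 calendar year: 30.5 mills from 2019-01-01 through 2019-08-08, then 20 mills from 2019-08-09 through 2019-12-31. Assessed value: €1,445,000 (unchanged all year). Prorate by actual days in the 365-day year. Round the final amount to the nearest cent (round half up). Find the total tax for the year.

€38,045.07

2019-01-01 to 2019-08-08: 220 days at 30.5 mills → €1,445,000 × 3.05% × 220/365 = €26,564.2466
2019-08-09 to 2019-12-31: 145 days at 20 mills → €1,445,000 × 2% × 145/365 = €11,480.8219
Total = €38,045.0685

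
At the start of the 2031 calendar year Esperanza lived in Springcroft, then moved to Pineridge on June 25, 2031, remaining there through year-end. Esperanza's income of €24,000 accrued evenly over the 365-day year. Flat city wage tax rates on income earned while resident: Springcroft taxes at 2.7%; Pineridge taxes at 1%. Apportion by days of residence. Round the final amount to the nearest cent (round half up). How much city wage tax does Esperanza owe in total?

Springcroft, January 1 – June 24, 2031: 175 days → €24,000 × 2.7% × 175/365 = €310.6849
Pineridge, June 25 – December 31, 2031: 190 days → €24,000 × 1% × 190/365 = €124.9315
Total = €435.6164

€435.62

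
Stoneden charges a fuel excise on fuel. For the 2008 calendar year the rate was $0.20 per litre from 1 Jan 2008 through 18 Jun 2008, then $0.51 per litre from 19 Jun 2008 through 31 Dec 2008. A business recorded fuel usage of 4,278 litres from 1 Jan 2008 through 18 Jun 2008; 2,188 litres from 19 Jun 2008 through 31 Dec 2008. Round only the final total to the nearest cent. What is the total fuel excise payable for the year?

$1971.48

1 Jan – 18 Jun 2008: 4,278 litres at $0.20/litre → $855.60
19 Jun – 31 Dec 2008: 2,188 litres at $0.51/litre → $1115.88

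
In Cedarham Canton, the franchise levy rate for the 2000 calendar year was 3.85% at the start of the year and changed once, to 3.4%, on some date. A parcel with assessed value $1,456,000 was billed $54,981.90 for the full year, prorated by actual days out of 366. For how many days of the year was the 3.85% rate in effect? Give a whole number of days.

306 days

Let d = days at the first rate; then 366 − d days at the second rate.
$1,456,000 × [3.85%·d + 3.4%·(366−d)] / 366 = $54,981.90
Solving gives d = 306, so the new rate took effect on November 2, 2000.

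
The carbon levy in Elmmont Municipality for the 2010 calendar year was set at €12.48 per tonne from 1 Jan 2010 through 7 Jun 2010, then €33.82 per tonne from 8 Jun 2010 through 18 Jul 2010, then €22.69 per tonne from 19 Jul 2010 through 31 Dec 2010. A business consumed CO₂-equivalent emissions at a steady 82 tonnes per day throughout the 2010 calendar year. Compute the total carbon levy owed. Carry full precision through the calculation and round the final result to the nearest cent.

1 Jan – 7 Jun 2010: 158 days × 82 tonnes/day = 12,956 tonnes at €12.48/tonne → €161,690.88
8 Jun – 18 Jul 2010: 41 days × 82 tonnes/day = 3,362 tonnes at €33.82/tonne → €113,702.84
19 Jul – 31 Dec 2010: 166 days × 82 tonnes/day = 13,612 tonnes at €22.69/tonne → €308,856.28

€584,250.00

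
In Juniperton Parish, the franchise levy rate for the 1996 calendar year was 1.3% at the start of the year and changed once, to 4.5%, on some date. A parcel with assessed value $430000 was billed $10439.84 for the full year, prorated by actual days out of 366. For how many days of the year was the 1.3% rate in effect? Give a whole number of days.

237 days

Let d = days at the first rate; then 366 − d days at the second rate.
$430000 × [1.3%·d + 4.5%·(366−d)] / 366 = $10439.84
Solving gives d = 237, so the new rate took effect on 25 Aug 1996.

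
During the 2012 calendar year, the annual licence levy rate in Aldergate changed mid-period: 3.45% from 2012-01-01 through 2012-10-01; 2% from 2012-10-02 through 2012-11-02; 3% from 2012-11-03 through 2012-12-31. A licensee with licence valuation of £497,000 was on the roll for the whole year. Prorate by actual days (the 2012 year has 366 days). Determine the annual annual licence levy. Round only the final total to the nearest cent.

2012-01-01 to 2012-10-01: 275 days at 3.45% → £497,000 × 3.45% × 275/366 = £12,883.2992
2012-10-02 to 2012-11-02: 32 days at 2% → £497,000 × 2% × 32/366 = £869.0710
2012-11-03 to 2012-12-31: 59 days at 3% → £497,000 × 3% × 59/366 = £2,403.5246
Total = £16,155.8948

£16,155.89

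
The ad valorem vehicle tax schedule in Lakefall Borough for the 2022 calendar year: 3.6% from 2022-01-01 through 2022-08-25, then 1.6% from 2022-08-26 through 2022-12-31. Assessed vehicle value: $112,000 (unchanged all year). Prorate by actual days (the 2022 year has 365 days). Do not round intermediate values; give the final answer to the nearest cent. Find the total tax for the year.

2022-01-01 to 2022-08-25: 237 days at 3.6% → $112,000 × 3.6% × 237/365 = $2,618.0384
2022-08-26 to 2022-12-31: 128 days at 1.6% → $112,000 × 1.6% × 128/365 = $628.4274
Total = $3,246.4658

$3,246.47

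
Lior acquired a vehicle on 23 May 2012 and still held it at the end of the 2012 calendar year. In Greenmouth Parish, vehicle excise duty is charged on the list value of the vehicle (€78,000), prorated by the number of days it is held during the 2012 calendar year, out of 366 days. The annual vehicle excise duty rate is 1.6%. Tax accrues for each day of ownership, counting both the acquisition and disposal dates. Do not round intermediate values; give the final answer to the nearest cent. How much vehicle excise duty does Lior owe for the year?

Days held (23 May – 31 December 2012): 223 out of 366
Tax = €78,000 × 1.6% × 223/366 = €760.3934

€760.39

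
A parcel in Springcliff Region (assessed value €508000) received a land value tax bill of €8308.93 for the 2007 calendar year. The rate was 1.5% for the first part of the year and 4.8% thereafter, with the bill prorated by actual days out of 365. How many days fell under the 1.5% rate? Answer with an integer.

Let d = days at the first rate; then 365 − d days at the second rate.
€508000 × [1.5%·d + 4.8%·(365−d)] / 365 = €8308.93
Solving gives d = 350, so the new rate took effect on 17 Dec 2007.

350 days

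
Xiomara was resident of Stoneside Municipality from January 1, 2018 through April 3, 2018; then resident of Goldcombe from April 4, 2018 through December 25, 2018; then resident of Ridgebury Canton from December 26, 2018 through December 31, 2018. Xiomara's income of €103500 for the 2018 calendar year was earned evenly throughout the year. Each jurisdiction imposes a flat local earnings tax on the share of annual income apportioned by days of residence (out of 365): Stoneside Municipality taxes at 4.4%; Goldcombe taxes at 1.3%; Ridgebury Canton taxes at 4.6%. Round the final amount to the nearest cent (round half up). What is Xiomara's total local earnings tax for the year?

€2219.15

Stoneside Municipality, January 1 – April 3, 2018: 93 days → €103500 × 4.4% × 93/365 = €1160.3342
Goldcombe, April 4 – December 25, 2018: 266 days → €103500 × 1.3% × 266/365 = €980.5562
Ridgebury Canton, December 26 – December 31, 2018: 6 days → €103500 × 4.6% × 6/365 = €78.2630
Total = €2219.1534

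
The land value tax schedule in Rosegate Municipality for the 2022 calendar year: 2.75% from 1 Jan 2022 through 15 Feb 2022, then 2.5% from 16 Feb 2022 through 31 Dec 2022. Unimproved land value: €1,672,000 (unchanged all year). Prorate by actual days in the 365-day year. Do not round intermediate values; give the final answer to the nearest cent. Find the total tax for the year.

1 Jan – 15 Feb 2022: 46 days at 2.75% → €1,672,000 × 2.75% × 46/365 = €5,794.7397
16 Feb – 31 Dec 2022: 319 days at 2.5% → €1,672,000 × 2.5% × 319/365 = €36,532.0548
Total = €42,326.7945

€42,326.79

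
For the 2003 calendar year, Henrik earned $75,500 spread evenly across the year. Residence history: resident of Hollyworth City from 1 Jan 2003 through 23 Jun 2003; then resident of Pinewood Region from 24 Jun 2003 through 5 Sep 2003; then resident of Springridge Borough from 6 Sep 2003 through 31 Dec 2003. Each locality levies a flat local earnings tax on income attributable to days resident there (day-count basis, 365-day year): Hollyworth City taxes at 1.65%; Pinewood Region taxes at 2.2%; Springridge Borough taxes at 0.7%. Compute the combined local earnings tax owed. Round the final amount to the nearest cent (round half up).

$1,100.02

Hollyworth City, 1 Jan – 23 Jun 2003: 174 days → $75,500 × 1.65% × 174/365 = $593.8644
Pinewood Region, 24 Jun – 5 Sep 2003: 74 days → $75,500 × 2.2% × 74/365 = $336.7507
Springridge Borough, 6 Sep – 31 Dec 2003: 117 days → $75,500 × 0.7% × 117/365 = $169.4096
Total = $1,100.0247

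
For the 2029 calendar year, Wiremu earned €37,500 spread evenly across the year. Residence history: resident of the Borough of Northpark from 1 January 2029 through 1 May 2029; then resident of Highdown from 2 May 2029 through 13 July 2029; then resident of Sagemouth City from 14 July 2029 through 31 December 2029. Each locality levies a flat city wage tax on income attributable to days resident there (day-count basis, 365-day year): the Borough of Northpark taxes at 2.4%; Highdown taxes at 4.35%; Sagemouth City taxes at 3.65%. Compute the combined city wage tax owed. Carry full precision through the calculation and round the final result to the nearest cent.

€1,265.86

The Borough of Northpark, 1 January – 1 May 2029: 121 days → €37,500 × 2.4% × 121/365 = €298.3562
Highdown, 2 May – 13 July 2029: 73 days → €37,500 × 4.35% × 73/365 = €326.2500
Sagemouth City, 14 July – 31 December 2029: 171 days → €37,500 × 3.65% × 171/365 = €641.2500
Total = €1,265.8562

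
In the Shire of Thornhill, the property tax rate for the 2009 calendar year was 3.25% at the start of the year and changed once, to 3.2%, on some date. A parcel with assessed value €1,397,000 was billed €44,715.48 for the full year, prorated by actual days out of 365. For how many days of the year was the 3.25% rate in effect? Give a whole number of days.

6 days

Let d = days at the first rate; then 365 − d days at the second rate.
€1,397,000 × [3.25%·d + 3.2%·(365−d)] / 365 = €44,715.48
Solving gives d = 6, so the new rate took effect on 7 January 2009.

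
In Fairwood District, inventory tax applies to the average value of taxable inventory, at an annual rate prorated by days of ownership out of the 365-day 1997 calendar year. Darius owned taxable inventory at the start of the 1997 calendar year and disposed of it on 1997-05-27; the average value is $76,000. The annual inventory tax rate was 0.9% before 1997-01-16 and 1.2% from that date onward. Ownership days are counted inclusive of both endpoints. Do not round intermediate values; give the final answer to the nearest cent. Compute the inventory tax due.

$357.93

1997-01-01 to 1997-01-15: 15 days at 0.9% → $76,000 × 0.9% × 15/365 = $28.1096
1997-01-16 to 1997-05-27: 132 days at 1.2% → $76,000 × 1.2% × 132/365 = $329.8192
Total = $357.9288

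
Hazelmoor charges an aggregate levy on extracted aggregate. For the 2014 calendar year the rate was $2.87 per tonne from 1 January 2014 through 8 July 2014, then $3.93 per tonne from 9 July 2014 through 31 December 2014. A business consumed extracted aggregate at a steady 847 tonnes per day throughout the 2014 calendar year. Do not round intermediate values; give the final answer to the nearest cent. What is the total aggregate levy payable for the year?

1 January – 8 July 2014: 189 days × 847 tonnes/day = 160,083 tonnes at $2.87/tonne → $459,438.21
9 July – 31 December 2014: 176 days × 847 tonnes/day = 149,072 tonnes at $3.93/tonne → $585,852.96

$1,045,291.17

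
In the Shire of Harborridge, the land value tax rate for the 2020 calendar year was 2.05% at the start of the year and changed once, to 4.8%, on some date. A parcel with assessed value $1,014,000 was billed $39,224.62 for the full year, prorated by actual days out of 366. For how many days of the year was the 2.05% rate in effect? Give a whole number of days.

Let d = days at the first rate; then 366 − d days at the second rate.
$1,014,000 × [2.05%·d + 4.8%·(366−d)] / 366 = $39,224.62
Solving gives d = 124, so the new rate took effect on 4 May 2020.

124 days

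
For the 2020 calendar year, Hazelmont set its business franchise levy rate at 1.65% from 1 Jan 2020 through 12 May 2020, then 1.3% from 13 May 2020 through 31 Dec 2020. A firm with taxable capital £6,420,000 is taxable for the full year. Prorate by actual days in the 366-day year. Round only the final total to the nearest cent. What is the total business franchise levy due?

1 Jan – 12 May 2020: 133 days at 1.65% → £6,420,000 × 1.65% × 133/366 = £38,493.6885
13 May – 31 Dec 2020: 233 days at 1.3% → £6,420,000 × 1.3% × 233/366 = £53,131.6393
Total = £91,625.3279

£91,625.33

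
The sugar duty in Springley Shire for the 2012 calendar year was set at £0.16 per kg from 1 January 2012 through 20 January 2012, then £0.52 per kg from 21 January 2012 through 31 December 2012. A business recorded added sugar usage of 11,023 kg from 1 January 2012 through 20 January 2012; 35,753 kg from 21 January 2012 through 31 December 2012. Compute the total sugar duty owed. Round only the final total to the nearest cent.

1 January – 20 January 2012: 11,023 kg at £0.16/kg → £1,763.68
21 January – 31 December 2012: 35,753 kg at £0.52/kg → £18,591.56

£20,355.24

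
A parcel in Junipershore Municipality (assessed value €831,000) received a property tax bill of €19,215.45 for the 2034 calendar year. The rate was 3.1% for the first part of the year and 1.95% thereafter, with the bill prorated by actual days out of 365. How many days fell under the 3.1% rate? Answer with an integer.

115 days

Let d = days at the first rate; then 365 − d days at the second rate.
€831,000 × [3.1%·d + 1.95%·(365−d)] / 365 = €19,215.45
Solving gives d = 115, so the new rate took effect on 26 April 2034.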